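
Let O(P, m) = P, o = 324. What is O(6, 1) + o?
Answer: 330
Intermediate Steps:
O(6, 1) + o = 6 + 324 = 330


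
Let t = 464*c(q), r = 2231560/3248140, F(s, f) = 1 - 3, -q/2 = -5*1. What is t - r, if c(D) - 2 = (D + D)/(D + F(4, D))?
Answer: 338994238/162407 ≈ 2087.3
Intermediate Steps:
q = 10 (q = -(-10) = -2*(-5) = 10)
F(s, f) = -2
c(D) = 2 + 2*D/(-2 + D) (c(D) = 2 + (D + D)/(D - 2) = 2 + (2*D)/(-2 + D) = 2 + 2*D/(-2 + D))
r = 111578/162407 (r = 2231560*(1/3248140) = 111578/162407 ≈ 0.68703)
t = 2088 (t = 464*(4*(-1 + 10)/(-2 + 10)) = 464*(4*9/8) = 464*(4*(⅛)*9) = 464*(9/2) = 2088)
t - r = 2088 - 1*111578/162407 = 2088 - 111578/162407 = 338994238/162407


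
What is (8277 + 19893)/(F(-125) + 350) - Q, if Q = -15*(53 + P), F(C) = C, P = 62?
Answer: 9251/5 ≈ 1850.2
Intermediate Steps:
Q = -1725 (Q = -15*(53 + 62) = -15*115 = -1725)
(8277 + 19893)/(F(-125) + 350) - Q = (8277 + 19893)/(-125 + 350) - 1*(-1725) = 28170/225 + 1725 = 28170*(1/225) + 1725 = 626/5 + 1725 = 9251/5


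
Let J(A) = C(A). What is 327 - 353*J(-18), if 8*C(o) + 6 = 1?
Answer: 4381/8 ≈ 547.63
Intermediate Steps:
C(o) = -5/8 (C(o) = -¾ + (⅛)*1 = -¾ + ⅛ = -5/8)
J(A) = -5/8
327 - 353*J(-18) = 327 - 353*(-5/8) = 327 + 1765/8 = 4381/8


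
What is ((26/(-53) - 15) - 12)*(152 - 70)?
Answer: -119474/53 ≈ -2254.2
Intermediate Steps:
((26/(-53) - 15) - 12)*(152 - 70) = ((26*(-1/53) - 15) - 12)*82 = ((-26/53 - 15) - 12)*82 = (-821/53 - 12)*82 = -1457/53*82 = -119474/53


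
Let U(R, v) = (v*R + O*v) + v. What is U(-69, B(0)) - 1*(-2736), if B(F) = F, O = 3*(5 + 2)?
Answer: 2736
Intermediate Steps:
O = 21 (O = 3*7 = 21)
U(R, v) = 22*v + R*v (U(R, v) = (v*R + 21*v) + v = (R*v + 21*v) + v = (21*v + R*v) + v = 22*v + R*v)
U(-69, B(0)) - 1*(-2736) = 0*(22 - 69) - 1*(-2736) = 0*(-47) + 2736 = 0 + 2736 = 2736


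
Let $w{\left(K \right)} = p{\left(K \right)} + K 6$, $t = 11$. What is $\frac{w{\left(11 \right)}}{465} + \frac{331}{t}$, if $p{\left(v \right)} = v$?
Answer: $\frac{154762}{5115} \approx 30.257$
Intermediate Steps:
$w{\left(K \right)} = 7 K$ ($w{\left(K \right)} = K + K 6 = K + 6 K = 7 K$)
$\frac{w{\left(11 \right)}}{465} + \frac{331}{t} = \frac{7 \cdot 11}{465} + \frac{331}{11} = 77 \cdot \frac{1}{465} + 331 \cdot \frac{1}{11} = \frac{77}{465} + \frac{331}{11} = \frac{154762}{5115}$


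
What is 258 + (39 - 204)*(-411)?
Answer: 68073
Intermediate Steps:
258 + (39 - 204)*(-411) = 258 - 165*(-411) = 258 + 67815 = 68073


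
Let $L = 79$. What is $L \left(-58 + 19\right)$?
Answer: $-3081$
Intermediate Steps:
$L \left(-58 + 19\right) = 79 \left(-58 + 19\right) = 79 \left(-39\right) = -3081$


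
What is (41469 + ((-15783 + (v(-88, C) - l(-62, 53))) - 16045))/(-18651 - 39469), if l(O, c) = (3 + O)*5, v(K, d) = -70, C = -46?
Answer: -4933/29060 ≈ -0.16975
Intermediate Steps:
l(O, c) = 15 + 5*O
(41469 + ((-15783 + (v(-88, C) - l(-62, 53))) - 16045))/(-18651 - 39469) = (41469 + ((-15783 + (-70 - (15 + 5*(-62)))) - 16045))/(-18651 - 39469) = (41469 + ((-15783 + (-70 - (15 - 310))) - 16045))/(-58120) = (41469 + ((-15783 + (-70 - 1*(-295))) - 16045))*(-1/58120) = (41469 + ((-15783 + (-70 + 295)) - 16045))*(-1/58120) = (41469 + ((-15783 + 225) - 16045))*(-1/58120) = (41469 + (-15558 - 16045))*(-1/58120) = (41469 - 31603)*(-1/58120) = 9866*(-1/58120) = -4933/29060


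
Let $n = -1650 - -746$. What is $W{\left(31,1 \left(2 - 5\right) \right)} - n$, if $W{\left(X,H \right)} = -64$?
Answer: $840$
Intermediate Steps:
$n = -904$ ($n = -1650 + 746 = -904$)
$W{\left(31,1 \left(2 - 5\right) \right)} - n = -64 - -904 = -64 + 904 = 840$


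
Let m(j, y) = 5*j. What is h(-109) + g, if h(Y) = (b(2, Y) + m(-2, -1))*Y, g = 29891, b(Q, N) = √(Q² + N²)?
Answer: 30981 - 109*√11885 ≈ 19098.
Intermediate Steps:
b(Q, N) = √(N² + Q²)
h(Y) = Y*(-10 + √(4 + Y²)) (h(Y) = (√(Y² + 2²) + 5*(-2))*Y = (√(Y² + 4) - 10)*Y = (√(4 + Y²) - 10)*Y = (-10 + √(4 + Y²))*Y = Y*(-10 + √(4 + Y²)))
h(-109) + g = -109*(-10 + √(4 + (-109)²)) + 29891 = -109*(-10 + √(4 + 11881)) + 29891 = -109*(-10 + √11885) + 29891 = (1090 - 109*√11885) + 29891 = 30981 - 109*√11885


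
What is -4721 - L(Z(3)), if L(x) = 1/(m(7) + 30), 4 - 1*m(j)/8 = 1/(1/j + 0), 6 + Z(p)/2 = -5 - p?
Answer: -28327/6 ≈ -4721.2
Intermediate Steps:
Z(p) = -22 - 2*p (Z(p) = -12 + 2*(-5 - p) = -12 + (-10 - 2*p) = -22 - 2*p)
m(j) = 32 - 8*j (m(j) = 32 - 8/(1/j + 0) = 32 - 8*j)
L(x) = ⅙ (L(x) = 1/((32 - 8*7) + 30) = 1/((32 - 56) + 30) = 1/(-24 + 30) = 1/6 = ⅙)
-4721 - L(Z(3)) = -4721 - 1*⅙ = -4721 - ⅙ = -28327/6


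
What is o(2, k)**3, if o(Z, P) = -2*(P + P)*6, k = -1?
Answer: 13824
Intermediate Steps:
o(Z, P) = -24*P (o(Z, P) = -4*P*6 = -24*P)
o(2, k)**3 = (-24*(-1))**3 = 24**3 = 13824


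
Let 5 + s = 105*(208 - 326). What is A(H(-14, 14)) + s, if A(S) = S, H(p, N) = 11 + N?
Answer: -12370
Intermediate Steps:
s = -12395 (s = -5 + 105*(208 - 326) = -5 + 105*(-118) = -5 - 12390 = -12395)
A(H(-14, 14)) + s = (11 + 14) - 12395 = 25 - 12395 = -12370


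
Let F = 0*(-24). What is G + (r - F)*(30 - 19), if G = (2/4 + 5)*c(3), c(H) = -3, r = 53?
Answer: 1133/2 ≈ 566.50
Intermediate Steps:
F = 0
G = -33/2 (G = (2/4 + 5)*(-3) = (2*(¼) + 5)*(-3) = (½ + 5)*(-3) = (11/2)*(-3) = -33/2 ≈ -16.500)
G + (r - F)*(30 - 19) = -33/2 + (53 - 1*0)*(30 - 19) = -33/2 + (53 + 0)*11 = -33/2 + 53*11 = -33/2 + 583 = 1133/2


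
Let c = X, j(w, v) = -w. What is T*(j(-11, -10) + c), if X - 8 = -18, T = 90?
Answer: 90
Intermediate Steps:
X = -10 (X = 8 - 18 = -10)
c = -10
T*(j(-11, -10) + c) = 90*(-1*(-11) - 10) = 90*(11 - 10) = 90*1 = 90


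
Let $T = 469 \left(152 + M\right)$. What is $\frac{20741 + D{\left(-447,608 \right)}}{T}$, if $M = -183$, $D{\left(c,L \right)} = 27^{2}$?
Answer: $- \frac{21470}{14539} \approx -1.4767$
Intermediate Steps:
$D{\left(c,L \right)} = 729$
$T = -14539$ ($T = 469 \left(152 - 183\right) = 469 \left(-31\right) = -14539$)
$\frac{20741 + D{\left(-447,608 \right)}}{T} = \frac{20741 + 729}{-14539} = 21470 \left(- \frac{1}{14539}\right) = - \frac{21470}{14539}$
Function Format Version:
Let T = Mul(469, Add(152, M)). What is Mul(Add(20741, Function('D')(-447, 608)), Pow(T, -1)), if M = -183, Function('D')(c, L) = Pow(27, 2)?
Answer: Rational(-21470, 14539) ≈ -1.4767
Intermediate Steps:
Function('D')(c, L) = 729
T = -14539 (T = Mul(469, Add(152, -183)) = Mul(469, -31) = -14539)
Mul(Add(20741, Function('D')(-447, 608)), Pow(T, -1)) = Mul(Add(20741, 729), Pow(-14539, -1)) = Mul(21470, Rational(-1, 14539)) = Rational(-21470, 14539)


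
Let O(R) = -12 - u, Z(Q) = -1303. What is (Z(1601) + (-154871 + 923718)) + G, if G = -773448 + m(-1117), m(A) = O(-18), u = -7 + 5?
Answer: -5914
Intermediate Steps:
u = -2
O(R) = -10 (O(R) = -12 - 1*(-2) = -12 + 2 = -10)
m(A) = -10
G = -773458 (G = -773448 - 10 = -773458)
(Z(1601) + (-154871 + 923718)) + G = (-1303 + (-154871 + 923718)) - 773458 = (-1303 + 768847) - 773458 = 767544 - 773458 = -5914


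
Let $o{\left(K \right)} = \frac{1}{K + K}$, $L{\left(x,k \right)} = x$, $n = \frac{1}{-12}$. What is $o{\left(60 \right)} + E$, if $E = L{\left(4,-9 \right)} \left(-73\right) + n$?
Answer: $- \frac{11683}{40} \approx -292.08$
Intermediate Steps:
$n = - \frac{1}{12} \approx -0.083333$
$o{\left(K \right)} = \frac{1}{2 K}$
$E = - \frac{3505}{12}$ ($E = 4 \left(-73\right) - \frac{1}{12} = -292 - \frac{1}{12} = - \frac{3505}{12} \approx -292.08$)
$o{\left(60 \right)} + E = \frac{1}{2 \cdot 60} - \frac{3505}{12} = \frac{1}{2} \cdot \frac{1}{60} - \frac{3505}{12} = \frac{1}{120} - \frac{3505}{12} = - \frac{11683}{40}$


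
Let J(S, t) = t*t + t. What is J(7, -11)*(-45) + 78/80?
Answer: -197961/40 ≈ -4949.0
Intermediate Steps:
J(S, t) = t + t**2 (J(S, t) = t**2 + t = t + t**2)
J(7, -11)*(-45) + 78/80 = -11*(1 - 11)*(-45) + 78/80 = -11*(-10)*(-45) + 78*(1/80) = 110*(-45) + 39/40 = -4950 + 39/40 = -197961/40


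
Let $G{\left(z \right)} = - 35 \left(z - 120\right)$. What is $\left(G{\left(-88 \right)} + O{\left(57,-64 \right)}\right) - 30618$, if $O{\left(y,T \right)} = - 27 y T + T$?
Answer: $75094$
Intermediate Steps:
$O{\left(y,T \right)} = T - 27 T y$ ($O{\left(y,T \right)} = - 27 T y + T = T - 27 T y$)
$G{\left(z \right)} = 4200 - 35 z$ ($G{\left(z \right)} = - 35 \left(-120 + z\right) = 4200 - 35 z$)
$\left(G{\left(-88 \right)} + O{\left(57,-64 \right)}\right) - 30618 = \left(\left(4200 - -3080\right) - 64 \left(1 - 1539\right)\right) - 30618 = \left(\left(4200 + 3080\right) - 64 \left(1 - 1539\right)\right) - 30618 = \left(7280 - -98432\right) - 30618 = \left(7280 + 98432\right) - 30618 = 105712 - 30618 = 75094$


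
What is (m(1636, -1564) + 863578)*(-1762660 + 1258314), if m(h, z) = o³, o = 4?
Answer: -435574388132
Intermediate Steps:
m(h, z) = 64 (m(h, z) = 4³ = 64)
(m(1636, -1564) + 863578)*(-1762660 + 1258314) = (64 + 863578)*(-1762660 + 1258314) = 863642*(-504346) = -435574388132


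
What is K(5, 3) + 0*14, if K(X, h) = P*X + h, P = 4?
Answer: 23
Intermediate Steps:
K(X, h) = h + 4*X (K(X, h) = 4*X + h = h + 4*X)
K(5, 3) + 0*14 = (3 + 4*5) + 0*14 = (3 + 20) + 0 = 23 + 0 = 23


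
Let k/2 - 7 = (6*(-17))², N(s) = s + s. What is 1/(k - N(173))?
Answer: 1/20476 ≈ 4.8838e-5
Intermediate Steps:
N(s) = 2*s
k = 20822 (k = 14 + 2*(6*(-17))² = 14 + 2*(-102)² = 14 + 2*10404 = 14 + 20808 = 20822)
1/(k - N(173)) = 1/(20822 - 2*173) = 1/(20822 - 1*346) = 1/(20822 - 346) = 1/20476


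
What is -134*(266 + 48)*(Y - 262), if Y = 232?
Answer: 1262280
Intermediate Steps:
-134*(266 + 48)*(Y - 262) = -134*(266 + 48)*(232 - 262) = -42076*(-30) = -134*(-9420) = 1262280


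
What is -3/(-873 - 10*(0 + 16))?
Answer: 3/1033 ≈ 0.0029042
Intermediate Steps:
-3/(-873 - 10*(0 + 16)) = -3/(-873 - 10*16) = -3/(-873 - 160) = -3/(-1033) = -3*(-1/1033) = 3/1033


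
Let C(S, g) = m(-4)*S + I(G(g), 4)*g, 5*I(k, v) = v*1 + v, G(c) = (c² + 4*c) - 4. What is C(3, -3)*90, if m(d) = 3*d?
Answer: -3672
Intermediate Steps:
G(c) = -4 + c² + 4*c
I(k, v) = 2*v/5 (I(k, v) = (v*1 + v)/5 = (v + v)/5 = (2*v)/5 = 2*v/5)
C(S, g) = -12*S + 8*g/5 (C(S, g) = (3*(-4))*S + ((⅖)*4)*g = -12*S + 8*g/5)
C(3, -3)*90 = (-12*3 + (8/5)*(-3))*90 = (-36 - 24/5)*90 = -204/5*90 = -3672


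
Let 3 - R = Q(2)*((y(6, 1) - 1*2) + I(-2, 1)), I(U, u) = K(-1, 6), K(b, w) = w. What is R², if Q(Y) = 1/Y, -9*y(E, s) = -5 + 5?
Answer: 1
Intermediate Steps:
I(U, u) = 6
y(E, s) = 0 (y(E, s) = -(-5 + 5)/9 = -⅑*0 = 0)
R = 1 (R = 3 - ((0 - 1*2) + 6)/2 = 3 - ((0 - 2) + 6)/2 = 3 - (-2 + 6)/2 = 3 - 4/2 = 3 - 1*2 = 3 - 2 = 1)
R² = 1² = 1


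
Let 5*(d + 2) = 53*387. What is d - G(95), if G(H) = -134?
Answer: 21171/5 ≈ 4234.2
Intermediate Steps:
d = 20501/5 (d = -2 + (53*387)/5 = -2 + (⅕)*20511 = -2 + 20511/5 = 20501/5 ≈ 4100.2)
d - G(95) = 20501/5 - 1*(-134) = 20501/5 + 134 = 21171/5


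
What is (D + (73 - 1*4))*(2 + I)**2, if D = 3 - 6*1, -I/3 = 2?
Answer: 1056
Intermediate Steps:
I = -6 (I = -3*2 = -6)
D = -3 (D = 3 - 6 = -3)
(D + (73 - 1*4))*(2 + I)**2 = (-3 + (73 - 1*4))*(2 - 6)**2 = (-3 + (73 - 4))*(-4)**2 = (-3 + 69)*16 = 66*16 = 1056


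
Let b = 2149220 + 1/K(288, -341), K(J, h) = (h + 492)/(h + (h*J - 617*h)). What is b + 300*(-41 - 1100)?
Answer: 272956768/151 ≈ 1.8077e+6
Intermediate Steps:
K(J, h) = (492 + h)/(-616*h + J*h) (K(J, h) = (492 + h)/(h + (J*h - 617*h)) = (492 + h)/(h + (-617*h + J*h)) = (492 + h)/(-616*h + J*h))
b = 324644068/151 (b = 2149220 + 1/((492 - 341)/((-341)*(-616 + 288))) = 2149220 + 1/(-1/341*151/(-328)) = 2149220 + 1/(-1/341*(-1/328)*151) = 2149220 + 1/(151/111848) = 2149220 + 111848/151 = 324644068/151 ≈ 2.1500e+6)
b + 300*(-41 - 1100) = 324644068/151 + 300*(-41 - 1100) = 324644068/151 + 300*(-1141) = 324644068/151 - 342300 = 272956768/151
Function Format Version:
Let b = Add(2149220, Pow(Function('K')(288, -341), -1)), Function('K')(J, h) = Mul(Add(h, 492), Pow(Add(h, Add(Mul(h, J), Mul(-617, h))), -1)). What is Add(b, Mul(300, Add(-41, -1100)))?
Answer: Rational(272956768, 151) ≈ 1.8077e+6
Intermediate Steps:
Function('K')(J, h) = Mul(Pow(Add(Mul(-616, h), Mul(J, h)), -1), Add(492, h)) (Function('K')(J, h) = Mul(Add(492, h), Pow(Add(h, Add(Mul(J, h), Mul(-617, h))), -1)) = Mul(Add(492, h), Pow(Add(h, Add(Mul(-617, h), Mul(J, h))), -1)) = Mul(Add(492, h), Pow(Add(Mul(-616, h), Mul(J, h)), -1)) = Mul(Pow(Add(Mul(-616, h), Mul(J, h)), -1), Add(492, h)))
b = Rational(324644068, 151) (b = Add(2149220, Pow(Mul(Pow(-341, -1), Pow(Add(-616, 288), -1), Add(492, -341)), -1)) = Add(2149220, Pow(Mul(Rational(-1, 341), Pow(-328, -1), 151), -1)) = Add(2149220, Pow(Mul(Rational(-1, 341), Rational(-1, 328), 151), -1)) = Add(2149220, Pow(Rational(151, 111848), -1)) = Add(2149220, Rational(111848, 151)) = Rational(324644068, 151) ≈ 2.1500e+6)
Add(b, Mul(300, Add(-41, -1100))) = Add(Rational(324644068, 151), Mul(300, Add(-41, -1100))) = Add(Rational(324644068, 151), Mul(300, -1141)) = Add(Rational(324644068, 151), -342300) = Rational(272956768, 151)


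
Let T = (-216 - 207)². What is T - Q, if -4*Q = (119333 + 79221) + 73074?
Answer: 246836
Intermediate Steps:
Q = -67907 (Q = -((119333 + 79221) + 73074)/4 = -(198554 + 73074)/4 = -¼*271628 = -67907)
T = 178929 (T = (-423)² = 178929)
T - Q = 178929 - 1*(-67907) = 178929 + 67907 = 246836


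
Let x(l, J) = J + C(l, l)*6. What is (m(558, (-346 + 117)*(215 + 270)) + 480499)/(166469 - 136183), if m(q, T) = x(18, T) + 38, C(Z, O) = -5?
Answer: 184721/15143 ≈ 12.198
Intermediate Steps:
x(l, J) = -30 + J (x(l, J) = J - 5*6 = J - 30 = -30 + J)
m(q, T) = 8 + T (m(q, T) = (-30 + T) + 38 = 8 + T)
(m(558, (-346 + 117)*(215 + 270)) + 480499)/(166469 - 136183) = ((8 + (-346 + 117)*(215 + 270)) + 480499)/(166469 - 136183) = ((8 - 229*485) + 480499)/30286 = ((8 - 111065) + 480499)*(1/30286) = (-111057 + 480499)*(1/30286) = 369442*(1/30286) = 184721/15143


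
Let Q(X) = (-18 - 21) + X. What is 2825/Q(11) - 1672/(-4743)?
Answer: -13352159/132804 ≈ -100.54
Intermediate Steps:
Q(X) = -39 + X
2825/Q(11) - 1672/(-4743) = 2825/(-39 + 11) - 1672/(-4743) = 2825/(-28) - 1672*(-1/4743) = 2825*(-1/28) + 1672/4743 = -2825/28 + 1672/4743 = -13352159/132804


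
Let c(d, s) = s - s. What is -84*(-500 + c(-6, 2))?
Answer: 42000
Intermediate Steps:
c(d, s) = 0
-84*(-500 + c(-6, 2)) = -84*(-500 + 0) = -84*(-500) = 42000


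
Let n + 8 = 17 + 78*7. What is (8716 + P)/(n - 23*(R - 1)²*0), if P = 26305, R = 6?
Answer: 35021/555 ≈ 63.101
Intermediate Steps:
n = 555 (n = -8 + (17 + 78*7) = -8 + (17 + 546) = -8 + 563 = 555)
(8716 + P)/(n - 23*(R - 1)²*0) = (8716 + 26305)/(555 - 23*(6 - 1)²*0) = 35021/(555 - 23*5²*0) = 35021/(555 - 23*25*0) = 35021/(555 - 575*0) = 35021/(555 + 0) = 35021/555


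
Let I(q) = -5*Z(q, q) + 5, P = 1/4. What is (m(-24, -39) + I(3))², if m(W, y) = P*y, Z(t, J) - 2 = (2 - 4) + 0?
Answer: 361/16 ≈ 22.563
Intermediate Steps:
P = ¼ ≈ 0.25000
Z(t, J) = 0 (Z(t, J) = 2 + ((2 - 4) + 0) = 2 + (-2 + 0) = 2 - 2 = 0)
m(W, y) = y/4
I(q) = 5 (I(q) = -5*0 + 5 = 0 + 5 = 5)
(m(-24, -39) + I(3))² = ((¼)*(-39) + 5)² = (-39/4 + 5)² = (-19/4)² = 361/16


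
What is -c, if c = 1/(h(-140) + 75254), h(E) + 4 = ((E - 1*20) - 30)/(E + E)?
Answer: -28/2107019 ≈ -1.3289e-5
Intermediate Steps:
h(E) = -4 + (-50 + E)/(2*E) (h(E) = -4 + ((E - 1*20) - 30)/(E + E) = -4 + ((E - 20) - 30)/((2*E)) = -4 + ((-20 + E) - 30)*(1/(2*E)) = -4 + (-50 + E)*(1/(2*E)) = -4 + (-50 + E)/(2*E))
c = 28/2107019 (c = 1/((-7/2 - 25/(-140)) + 75254) = 1/((-7/2 - 25*(-1/140)) + 75254) = 1/((-7/2 + 5/28) + 75254) = 1/(-93/28 + 75254) = 1/(2107019/28) = 28/2107019 ≈ 1.3289e-5)
-c = -1*28/2107019 = -28/2107019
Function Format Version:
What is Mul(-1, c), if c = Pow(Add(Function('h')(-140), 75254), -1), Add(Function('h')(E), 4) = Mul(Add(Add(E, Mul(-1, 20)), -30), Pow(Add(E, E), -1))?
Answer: Rational(-28, 2107019) ≈ -1.3289e-5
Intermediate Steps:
Function('h')(E) = Add(-4, Mul(Rational(1, 2), Pow(E, -1), Add(-50, E))) (Function('h')(E) = Add(-4, Mul(Add(Add(E, Mul(-1, 20)), -30), Pow(Add(E, E), -1))) = Add(-4, Mul(Add(Add(E, -20), -30), Pow(Mul(2, E), -1))) = Add(-4, Mul(Add(Add(-20, E), -30), Mul(Rational(1, 2), Pow(E, -1)))) = Add(-4, Mul(Add(-50, E), Mul(Rational(1, 2), Pow(E, -1)))) = Add(-4, Mul(Rational(1, 2), Pow(E, -1), Add(-50, E))))
c = Rational(28, 2107019) (c = Pow(Add(Add(Rational(-7, 2), Mul(-25, Pow(-140, -1))), 75254), -1) = Pow(Add(Add(Rational(-7, 2), Mul(-25, Rational(-1, 140))), 75254), -1) = Pow(Add(Add(Rational(-7, 2), Rational(5, 28)), 75254), -1) = Pow(Add(Rational(-93, 28), 75254), -1) = Pow(Rational(2107019, 28), -1) = Rational(28, 2107019) ≈ 1.3289e-5)
Mul(-1, c) = Mul(-1, Rational(28, 2107019)) = Rational(-28, 2107019)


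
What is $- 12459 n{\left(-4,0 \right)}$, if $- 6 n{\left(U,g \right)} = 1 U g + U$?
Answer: $-8306$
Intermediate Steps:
$n{\left(U,g \right)} = - \frac{U}{6} - \frac{U g}{6}$ ($n{\left(U,g \right)} = - \frac{1 U g + U}{6} = - \frac{U g + U}{6} = - \frac{U + U g}{6} = - \frac{U}{6} - \frac{U g}{6}$)
$- 12459 n{\left(-4,0 \right)} = - 12459 \left(\left(- \frac{1}{6}\right) \left(-4\right) \left(1 + 0\right)\right) = - 12459 \left(\left(- \frac{1}{6}\right) \left(-4\right) 1\right) = \left(-12459\right) \frac{2}{3} = -8306$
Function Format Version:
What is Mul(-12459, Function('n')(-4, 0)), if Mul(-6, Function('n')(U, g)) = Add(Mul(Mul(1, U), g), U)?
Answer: -8306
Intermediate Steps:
Function('n')(U, g) = Add(Mul(Rational(-1, 6), U), Mul(Rational(-1, 6), U, g)) (Function('n')(U, g) = Mul(Rational(-1, 6), Add(Mul(Mul(1, U), g), U)) = Mul(Rational(-1, 6), Add(Mul(U, g), U)) = Mul(Rational(-1, 6), Add(U, Mul(U, g))) = Add(Mul(Rational(-1, 6), U), Mul(Rational(-1, 6), U, g)))
Mul(-12459, Function('n')(-4, 0)) = Mul(-12459, Mul(Rational(-1, 6), -4, Add(1, 0))) = Mul(-12459, Mul(Rational(-1, 6), -4, 1)) = Mul(-12459, Rational(2, 3)) = -8306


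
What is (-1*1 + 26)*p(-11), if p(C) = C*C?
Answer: 3025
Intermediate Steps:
p(C) = C²
(-1*1 + 26)*p(-11) = (-1*1 + 26)*(-11)² = (-1 + 26)*121 = 25*121 = 3025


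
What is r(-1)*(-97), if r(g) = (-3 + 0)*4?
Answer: 1164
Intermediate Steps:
r(g) = -12 (r(g) = -3*4 = -12)
r(-1)*(-97) = -12*(-97) = 1164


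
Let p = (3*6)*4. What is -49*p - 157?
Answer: -3685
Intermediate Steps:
p = 72 (p = 18*4 = 72)
-49*p - 157 = -49*72 - 157 = -3528 - 157 = -3685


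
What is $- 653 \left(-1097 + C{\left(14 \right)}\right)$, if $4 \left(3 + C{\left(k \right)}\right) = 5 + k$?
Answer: $\frac{2860793}{4} \approx 7.152 \cdot 10^{5}$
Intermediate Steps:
$C{\left(k \right)} = - \frac{7}{4} + \frac{k}{4}$ ($C{\left(k \right)} = -3 + \frac{5 + k}{4} = -3 + \left(\frac{5}{4} + \frac{k}{4}\right) = - \frac{7}{4} + \frac{k}{4}$)
$- 653 \left(-1097 + C{\left(14 \right)}\right) = - 653 \left(-1097 + \left(- \frac{7}{4} + \frac{1}{4} \cdot 14\right)\right) = - 653 \left(-1097 + \left(- \frac{7}{4} + \frac{7}{2}\right)\right) = - 653 \left(-1097 + \frac{7}{4}\right) = \left(-653\right) \left(- \frac{4381}{4}\right) = \frac{2860793}{4}$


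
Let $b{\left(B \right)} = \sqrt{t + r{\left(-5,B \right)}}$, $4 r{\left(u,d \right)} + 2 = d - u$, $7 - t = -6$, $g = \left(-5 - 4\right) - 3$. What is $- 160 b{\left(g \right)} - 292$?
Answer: $-292 - 80 \sqrt{43} \approx -816.59$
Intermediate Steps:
$g = -12$ ($g = -9 - 3 = -12$)
$t = 13$ ($t = 7 - -6 = 7 + 6 = 13$)
$r{\left(u,d \right)} = - \frac{1}{2} - \frac{u}{4} + \frac{d}{4}$ ($r{\left(u,d \right)} = - \frac{1}{2} + \frac{d - u}{4} = - \frac{1}{2} + \left(- \frac{u}{4} + \frac{d}{4}\right) = - \frac{1}{2} - \frac{u}{4} + \frac{d}{4}$)
$b{\left(B \right)} = \sqrt{\frac{55}{4} + \frac{B}{4}}$ ($b{\left(B \right)} = \sqrt{13 - \left(- \frac{3}{4} - \frac{B}{4}\right)} = \sqrt{13 + \left(- \frac{1}{2} + \frac{5}{4} + \frac{B}{4}\right)} = \sqrt{13 + \left(\frac{3}{4} + \frac{B}{4}\right)} = \sqrt{\frac{55}{4} + \frac{B}{4}}$)
$- 160 b{\left(g \right)} - 292 = - 160 \frac{\sqrt{55 - 12}}{2} - 292 = - 160 \frac{\sqrt{43}}{2} - 292 = - 80 \sqrt{43} - 292 = -292 - 80 \sqrt{43}$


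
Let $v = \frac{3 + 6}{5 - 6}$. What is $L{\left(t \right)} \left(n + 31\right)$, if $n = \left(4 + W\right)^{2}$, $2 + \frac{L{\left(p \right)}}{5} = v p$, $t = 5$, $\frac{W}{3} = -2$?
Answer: $-8225$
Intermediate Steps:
$W = -6$ ($W = 3 \left(-2\right) = -6$)
$v = -9$ ($v = \frac{9}{-1} = 9 \left(-1\right) = -9$)
$L{\left(p \right)} = -10 - 45 p$ ($L{\left(p \right)} = -10 + 5 \left(- 9 p\right) = -10 - 45 p$)
$n = 4$ ($n = \left(4 - 6\right)^{2} = \left(-2\right)^{2} = 4$)
$L{\left(t \right)} \left(n + 31\right) = \left(-10 - 225\right) \left(4 + 31\right) = \left(-10 - 225\right) 35 = \left(-235\right) 35 = -8225$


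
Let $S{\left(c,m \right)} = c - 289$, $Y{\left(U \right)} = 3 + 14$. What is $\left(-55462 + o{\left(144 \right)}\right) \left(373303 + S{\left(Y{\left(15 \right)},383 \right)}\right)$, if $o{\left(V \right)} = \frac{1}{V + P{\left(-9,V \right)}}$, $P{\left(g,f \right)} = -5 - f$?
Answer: $- \frac{103445599641}{5} \approx -2.0689 \cdot 10^{10}$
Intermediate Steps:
$Y{\left(U \right)} = 17$
$o{\left(V \right)} = - \frac{1}{5}$ ($o{\left(V \right)} = \frac{1}{V - \left(5 + V\right)} = \frac{1}{-5} = - \frac{1}{5}$)
$S{\left(c,m \right)} = -289 + c$ ($S{\left(c,m \right)} = c - 289 = -289 + c$)
$\left(-55462 + o{\left(144 \right)}\right) \left(373303 + S{\left(Y{\left(15 \right)},383 \right)}\right) = \left(-55462 - \frac{1}{5}\right) \left(373303 + \left(-289 + 17\right)\right) = - \frac{277311 \left(373303 - 272\right)}{5} = \left(- \frac{277311}{5}\right) 373031 = - \frac{103445599641}{5}$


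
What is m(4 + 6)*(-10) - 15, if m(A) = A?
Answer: -115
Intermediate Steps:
m(4 + 6)*(-10) - 15 = (4 + 6)*(-10) - 15 = 10*(-10) - 15 = -100 - 15 = -115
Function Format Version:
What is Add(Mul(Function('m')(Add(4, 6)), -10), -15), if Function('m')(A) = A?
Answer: -115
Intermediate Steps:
Add(Mul(Function('m')(Add(4, 6)), -10), -15) = Add(Mul(Add(4, 6), -10), -15) = Add(Mul(10, -10), -15) = Add(-100, -15) = -115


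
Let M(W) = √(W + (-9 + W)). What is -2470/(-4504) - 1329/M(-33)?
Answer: 1235/2252 + 443*I*√3/5 ≈ 0.5484 + 153.46*I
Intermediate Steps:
M(W) = √(-9 + 2*W)
-2470/(-4504) - 1329/M(-33) = -2470/(-4504) - 1329/√(-9 + 2*(-33)) = -2470*(-1/4504) - 1329/√(-9 - 66) = 1235/2252 - 1329*(-I*√3/15) = 1235/2252 - (-443)*I*√3/5 = 1235/2252 + 443*I*√3/5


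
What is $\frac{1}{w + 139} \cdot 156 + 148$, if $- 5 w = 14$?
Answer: $\frac{33856}{227} \approx 149.15$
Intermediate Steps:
$w = - \frac{14}{5}$ ($w = \left(- \frac{1}{5}\right) 14 = - \frac{14}{5} \approx -2.8$)
$\frac{1}{w + 139} \cdot 156 + 148 = \frac{1}{- \frac{14}{5} + 139} \cdot 156 + 148 = \frac{1}{\frac{681}{5}} \cdot 156 + 148 = \frac{5}{681} \cdot 156 + 148 = \frac{260}{227} + 148 = \frac{33856}{227}$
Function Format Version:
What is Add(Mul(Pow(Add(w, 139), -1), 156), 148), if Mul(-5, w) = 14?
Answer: Rational(33856, 227) ≈ 149.15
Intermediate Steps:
w = Rational(-14, 5) (w = Mul(Rational(-1, 5), 14) = Rational(-14, 5) ≈ -2.8000)
Add(Mul(Pow(Add(w, 139), -1), 156), 148) = Add(Mul(Pow(Add(Rational(-14, 5), 139), -1), 156), 148) = Add(Mul(Pow(Rational(681, 5), -1), 156), 148) = Add(Mul(Rational(5, 681), 156), 148) = Add(Rational(260, 227), 148) = Rational(33856, 227)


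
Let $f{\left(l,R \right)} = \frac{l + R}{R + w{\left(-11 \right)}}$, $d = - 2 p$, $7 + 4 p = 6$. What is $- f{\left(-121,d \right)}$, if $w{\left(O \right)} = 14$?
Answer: $\frac{241}{29} \approx 8.3103$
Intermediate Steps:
$p = - \frac{1}{4}$ ($p = - \frac{7}{4} + \frac{1}{4} \cdot 6 = - \frac{7}{4} + \frac{3}{2} = - \frac{1}{4} \approx -0.25$)
$d = \frac{1}{2}$ ($d = \left(-2\right) \left(- \frac{1}{4}\right) = \frac{1}{2} \approx 0.5$)
$f{\left(l,R \right)} = \frac{R + l}{14 + R}$ ($f{\left(l,R \right)} = \frac{l + R}{R + 14} = \frac{R + l}{14 + R}$)
$- f{\left(-121,d \right)} = - \frac{\frac{1}{2} - 121}{14 + \frac{1}{2}} = - \frac{-241}{\frac{29}{2} \cdot 2} = - \frac{2 \left(-241\right)}{29 \cdot 2} = \left(-1\right) \left(- \frac{241}{29}\right) = \frac{241}{29}$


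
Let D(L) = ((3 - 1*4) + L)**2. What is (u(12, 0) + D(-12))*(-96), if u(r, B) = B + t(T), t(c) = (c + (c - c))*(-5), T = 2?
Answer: -15264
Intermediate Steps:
t(c) = -5*c (t(c) = (c + 0)*(-5) = c*(-5) = -5*c)
D(L) = (-1 + L)**2 (D(L) = ((3 - 4) + L)**2 = (-1 + L)**2)
u(r, B) = -10 + B (u(r, B) = B - 5*2 = B - 10 = -10 + B)
(u(12, 0) + D(-12))*(-96) = ((-10 + 0) + (-1 - 12)**2)*(-96) = (-10 + (-13)**2)*(-96) = (-10 + 169)*(-96) = 159*(-96) = -15264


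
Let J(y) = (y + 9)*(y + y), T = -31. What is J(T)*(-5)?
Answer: -6820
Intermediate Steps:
J(y) = 2*y*(9 + y) (J(y) = (9 + y)*(2*y) = 2*y*(9 + y))
J(T)*(-5) = (2*(-31)*(9 - 31))*(-5) = (2*(-31)*(-22))*(-5) = 1364*(-5) = -6820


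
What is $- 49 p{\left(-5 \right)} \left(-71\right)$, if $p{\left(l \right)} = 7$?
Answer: $24353$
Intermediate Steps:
$- 49 p{\left(-5 \right)} \left(-71\right) = \left(-49\right) 7 \left(-71\right) = \left(-343\right) \left(-71\right) = 24353$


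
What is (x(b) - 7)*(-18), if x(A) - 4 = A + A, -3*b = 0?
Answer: 54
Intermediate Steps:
b = 0 (b = -1/3*0 = 0)
x(A) = 4 + 2*A (x(A) = 4 + (A + A) = 4 + 2*A)
(x(b) - 7)*(-18) = ((4 + 2*0) - 7)*(-18) = ((4 + 0) - 7)*(-18) = (4 - 7)*(-18) = -3*(-18) = 54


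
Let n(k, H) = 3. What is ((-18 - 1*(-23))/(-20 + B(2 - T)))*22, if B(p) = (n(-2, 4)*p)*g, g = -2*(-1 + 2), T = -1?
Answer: -55/19 ≈ -2.8947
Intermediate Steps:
g = -2 (g = -2*1 = -2)
B(p) = -6*p (B(p) = (3*p)*(-2) = -6*p)
((-18 - 1*(-23))/(-20 + B(2 - T)))*22 = ((-18 - 1*(-23))/(-20 - 6*(2 - 1*(-1))))*22 = ((-18 + 23)/(-20 - 6*(2 + 1)))*22 = (5/(-20 - 6*3))*22 = (5/(-20 - 18))*22 = (5/(-38))*22 = (5*(-1/38))*22 = -5/38*22 = -55/19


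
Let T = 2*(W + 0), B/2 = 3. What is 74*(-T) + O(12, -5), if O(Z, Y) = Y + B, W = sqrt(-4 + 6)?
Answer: 1 - 148*sqrt(2) ≈ -208.30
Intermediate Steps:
W = sqrt(2) ≈ 1.4142
B = 6 (B = 2*3 = 6)
T = 2*sqrt(2) (T = 2*(sqrt(2) + 0) = 2*sqrt(2) ≈ 2.8284)
O(Z, Y) = 6 + Y (O(Z, Y) = Y + 6 = 6 + Y)
74*(-T) + O(12, -5) = 74*(-2*sqrt(2)) + (6 - 5) = 74*(-2*sqrt(2)) + 1 = -148*sqrt(2) + 1 = 1 - 148*sqrt(2)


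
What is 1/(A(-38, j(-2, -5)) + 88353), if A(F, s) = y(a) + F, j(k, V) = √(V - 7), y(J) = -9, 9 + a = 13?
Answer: 1/88306 ≈ 1.1324e-5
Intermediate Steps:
a = 4 (a = -9 + 13 = 4)
j(k, V) = √(-7 + V)
A(F, s) = -9 + F
1/(A(-38, j(-2, -5)) + 88353) = 1/((-9 - 38) + 88353) = 1/(-47 + 88353) = 1/88306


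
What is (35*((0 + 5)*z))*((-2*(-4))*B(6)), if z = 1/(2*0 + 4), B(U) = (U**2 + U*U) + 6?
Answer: 27300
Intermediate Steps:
B(U) = 6 + 2*U**2 (B(U) = (U**2 + U**2) + 6 = 2*U**2 + 6 = 6 + 2*U**2)
z = 1/4 (z = 1/(0 + 4) = 1/4 ≈ 0.25000)
(35*((0 + 5)*z))*((-2*(-4))*B(6)) = (35*((0 + 5)*(1/4)))*((-2*(-4))*(6 + 2*6**2)) = (35*(5*(1/4)))*(8*(6 + 2*36)) = (35*(5/4))*(8*(6 + 72)) = 175*(8*78)/4 = (175/4)*624 = 27300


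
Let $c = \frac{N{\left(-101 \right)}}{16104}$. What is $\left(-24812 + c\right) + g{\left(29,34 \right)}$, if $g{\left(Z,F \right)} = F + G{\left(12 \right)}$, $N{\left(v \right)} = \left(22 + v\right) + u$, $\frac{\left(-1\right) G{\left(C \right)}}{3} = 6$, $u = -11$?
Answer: $- \frac{66552479}{2684} \approx -24796.0$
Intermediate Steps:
$G{\left(C \right)} = -18$ ($G{\left(C \right)} = \left(-3\right) 6 = -18$)
$N{\left(v \right)} = 11 + v$ ($N{\left(v \right)} = \left(22 + v\right) - 11 = 11 + v$)
$g{\left(Z,F \right)} = -18 + F$ ($g{\left(Z,F \right)} = F - 18 = -18 + F$)
$c = - \frac{15}{2684}$ ($c = \frac{11 - 101}{16104} = \left(-90\right) \frac{1}{16104} = - \frac{15}{2684} \approx -0.0055887$)
$\left(-24812 + c\right) + g{\left(29,34 \right)} = \left(-24812 - \frac{15}{2684}\right) + \left(-18 + 34\right) = - \frac{66595423}{2684} + 16 = - \frac{66552479}{2684}$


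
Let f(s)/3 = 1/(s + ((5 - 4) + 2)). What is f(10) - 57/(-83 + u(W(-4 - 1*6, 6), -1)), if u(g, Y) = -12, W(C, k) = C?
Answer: 54/65 ≈ 0.83077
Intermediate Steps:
f(s) = 3/(3 + s) (f(s) = 3/(s + ((5 - 4) + 2)) = 3/(s + (1 + 2)) = 3/(s + 3) = 3/(3 + s))
f(10) - 57/(-83 + u(W(-4 - 1*6, 6), -1)) = 3/(3 + 10) - 57/(-83 - 12) = 3/13 - 57/(-95) = 3*(1/13) - 1/95*(-57) = 3/13 + ⅗ = 54/65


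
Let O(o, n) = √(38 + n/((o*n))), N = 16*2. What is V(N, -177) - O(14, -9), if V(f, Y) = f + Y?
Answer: -145 - √7462/14 ≈ -151.17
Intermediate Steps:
N = 32
O(o, n) = √(38 + 1/o) (O(o, n) = √(38 + n/((n*o))) = √(38 + n*(1/(n*o))) = √(38 + 1/o))
V(f, Y) = Y + f
V(N, -177) - O(14, -9) = (-177 + 32) - √(38 + 1/14) = -145 - √(38 + 1/14) = -145 - √(533/14) = -145 - √7462/14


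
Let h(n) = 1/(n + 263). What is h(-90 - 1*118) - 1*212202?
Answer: -11671109/55 ≈ -2.1220e+5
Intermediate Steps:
h(n) = 1/(263 + n)
h(-90 - 1*118) - 1*212202 = 1/(263 + (-90 - 1*118)) - 1*212202 = 1/(263 + (-90 - 118)) - 212202 = 1/(263 - 208) - 212202 = 1/55 - 212202 = -11671109/55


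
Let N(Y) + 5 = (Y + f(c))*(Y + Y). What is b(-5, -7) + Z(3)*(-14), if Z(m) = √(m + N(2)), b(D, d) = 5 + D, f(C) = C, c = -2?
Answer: -14*I*√2 ≈ -19.799*I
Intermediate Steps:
N(Y) = -5 + 2*Y*(-2 + Y) (N(Y) = -5 + (Y - 2)*(Y + Y) = -5 + (-2 + Y)*(2*Y) = -5 + 2*Y*(-2 + Y))
Z(m) = √(-5 + m) (Z(m) = √(m + (-5 - 4*2 + 2*2²)) = √(m + (-5 - 8 + 2*4)) = √(m + (-5 - 8 + 8)) = √(m - 5) = √(-5 + m))
b(-5, -7) + Z(3)*(-14) = (5 - 5) + √(-5 + 3)*(-14) = 0 + √(-2)*(-14) = 0 + (I*√2)*(-14) = 0 - 14*I*√2 = -14*I*√2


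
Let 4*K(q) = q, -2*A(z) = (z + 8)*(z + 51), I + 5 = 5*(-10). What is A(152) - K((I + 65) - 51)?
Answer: -64919/4 ≈ -16230.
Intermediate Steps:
I = -55 (I = -5 + 5*(-10) = -5 - 50 = -55)
A(z) = -(8 + z)*(51 + z)/2 (A(z) = -(z + 8)*(z + 51)/2 = -(8 + z)*(51 + z)/2)
K(q) = q/4
A(152) - K((I + 65) - 51) = (-204 - 59/2*152 - ½*152²) - ((-55 + 65) - 51)/4 = (-204 - 4484 - ½*23104) - (10 - 51)/4 = (-204 - 4484 - 11552) - (-41)/4 = -16240 - 1*(-41/4) = -16240 + 41/4 = -64919/4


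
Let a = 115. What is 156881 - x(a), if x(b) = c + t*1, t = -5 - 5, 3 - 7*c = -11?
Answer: 156889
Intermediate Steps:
c = 2 (c = 3/7 - ⅐*(-11) = 3/7 + 11/7 = 2)
t = -10
x(b) = -8 (x(b) = 2 - 10*1 = 2 - 10 = -8)
156881 - x(a) = 156881 - 1*(-8) = 156881 + 8 = 156889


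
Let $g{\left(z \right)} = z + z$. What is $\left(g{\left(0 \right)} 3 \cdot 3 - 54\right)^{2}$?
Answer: $2916$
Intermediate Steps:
$g{\left(z \right)} = 2 z$
$\left(g{\left(0 \right)} 3 \cdot 3 - 54\right)^{2} = \left(2 \cdot 0 \cdot 3 \cdot 3 - 54\right)^{2} = \left(0 \cdot 3 \cdot 3 - 54\right)^{2} = \left(0 \cdot 3 - 54\right)^{2} = \left(0 - 54\right)^{2} = \left(-54\right)^{2} = 2916$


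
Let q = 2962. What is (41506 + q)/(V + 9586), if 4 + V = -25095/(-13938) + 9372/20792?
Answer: 5836402766/1257928181 ≈ 4.6397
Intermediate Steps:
V = -459052/262499 (V = -4 + (-25095/(-13938) + 9372/20792) = -4 + (-25095*(-1/13938) + 9372*(1/20792)) = -4 + (8365/4646 + 2343/5198) = -4 + 590944/262499 = -459052/262499 ≈ -1.7488)
(41506 + q)/(V + 9586) = (41506 + 2962)/(-459052/262499 + 9586) = 44468/(2515856362/262499) = 44468*(262499/2515856362) = 5836402766/1257928181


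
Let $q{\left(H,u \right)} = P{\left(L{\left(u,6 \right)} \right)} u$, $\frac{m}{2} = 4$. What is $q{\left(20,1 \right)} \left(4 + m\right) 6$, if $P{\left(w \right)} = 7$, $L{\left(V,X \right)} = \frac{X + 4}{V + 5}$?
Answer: $504$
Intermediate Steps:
$m = 8$ ($m = 2 \cdot 4 = 8$)
$L{\left(V,X \right)} = \frac{4 + X}{5 + V}$
$q{\left(H,u \right)} = 7 u$
$q{\left(20,1 \right)} \left(4 + m\right) 6 = 7 \cdot 1 \left(4 + 8\right) 6 = 7 \cdot 12 \cdot 6 = 7 \cdot 72 = 504$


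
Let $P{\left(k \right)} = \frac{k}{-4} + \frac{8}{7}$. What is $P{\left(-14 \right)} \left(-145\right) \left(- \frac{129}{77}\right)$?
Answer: $\frac{1215825}{1078} \approx 1127.9$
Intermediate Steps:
$P{\left(k \right)} = \frac{8}{7} - \frac{k}{4}$ ($P{\left(k \right)} = k \left(- \frac{1}{4}\right) + 8 \cdot \frac{1}{7} = - \frac{k}{4} + \frac{8}{7} = \frac{8}{7} - \frac{k}{4}$)
$P{\left(-14 \right)} \left(-145\right) \left(- \frac{129}{77}\right) = \left(\frac{8}{7} - - \frac{7}{2}\right) \left(-145\right) \left(- \frac{129}{77}\right) = \left(\frac{8}{7} + \frac{7}{2}\right) \left(-145\right) \left(\left(-129\right) \frac{1}{77}\right) = \frac{65}{14} \left(-145\right) \left(- \frac{129}{77}\right) = \left(- \frac{9425}{14}\right) \left(- \frac{129}{77}\right) = \frac{1215825}{1078}$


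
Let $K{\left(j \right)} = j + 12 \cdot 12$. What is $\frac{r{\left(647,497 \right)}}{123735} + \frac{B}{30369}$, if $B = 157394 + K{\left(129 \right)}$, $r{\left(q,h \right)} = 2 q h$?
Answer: $\frac{13013258929}{1252569405} \approx 10.389$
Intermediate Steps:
$K{\left(j \right)} = 144 + j$ ($K{\left(j \right)} = j + 144 = 144 + j$)
$r{\left(q,h \right)} = 2 h q$
$B = 157667$ ($B = 157394 + \left(144 + 129\right) = 157394 + 273 = 157667$)
$\frac{r{\left(647,497 \right)}}{123735} + \frac{B}{30369} = \frac{2 \cdot 497 \cdot 647}{123735} + \frac{157667}{30369} = 643118 \cdot \frac{1}{123735} + 157667 \cdot \frac{1}{30369} = \frac{643118}{123735} + \frac{157667}{30369} = \frac{13013258929}{1252569405}$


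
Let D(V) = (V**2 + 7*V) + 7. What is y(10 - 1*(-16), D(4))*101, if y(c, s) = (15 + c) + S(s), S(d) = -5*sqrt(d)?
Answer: 4141 - 505*sqrt(51) ≈ 534.58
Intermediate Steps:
D(V) = 7 + V**2 + 7*V
y(c, s) = 15 + c - 5*sqrt(s) (y(c, s) = (15 + c) - 5*sqrt(s) = 15 + c - 5*sqrt(s))
y(10 - 1*(-16), D(4))*101 = (15 + (10 - 1*(-16)) - 5*sqrt(7 + 4**2 + 7*4))*101 = (15 + (10 + 16) - 5*sqrt(7 + 16 + 28))*101 = (15 + 26 - 5*sqrt(51))*101 = (41 - 5*sqrt(51))*101 = 4141 - 505*sqrt(51)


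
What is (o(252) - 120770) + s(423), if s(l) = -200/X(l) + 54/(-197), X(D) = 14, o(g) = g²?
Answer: -78989892/1379 ≈ -57281.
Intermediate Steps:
s(l) = -20078/1379 (s(l) = -200/14 + 54/(-197) = -200*1/14 + 54*(-1/197) = -100/7 - 54/197 = -20078/1379)
(o(252) - 120770) + s(423) = (252² - 120770) - 20078/1379 = (63504 - 120770) - 20078/1379 = -57266 - 20078/1379 = -78989892/1379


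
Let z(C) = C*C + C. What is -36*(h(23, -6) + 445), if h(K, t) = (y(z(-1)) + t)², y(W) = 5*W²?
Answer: -17316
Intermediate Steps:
z(C) = C + C² (z(C) = C² + C = C + C²)
h(K, t) = t² (h(K, t) = (5*(-(1 - 1))² + t)² = (5*(-1*0)² + t)² = (5*0² + t)² = (5*0 + t)² = (0 + t)² = t²)
-36*(h(23, -6) + 445) = -36*((-6)² + 445) = -36*(36 + 445) = -36*481 = -17316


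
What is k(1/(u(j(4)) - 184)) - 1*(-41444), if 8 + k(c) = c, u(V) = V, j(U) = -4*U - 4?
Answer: 8452943/204 ≈ 41436.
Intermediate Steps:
j(U) = -4 - 4*U
k(c) = -8 + c
k(1/(u(j(4)) - 184)) - 1*(-41444) = (-8 + 1/((-4 - 4*4) - 184)) - 1*(-41444) = (-8 + 1/((-4 - 16) - 184)) + 41444 = (-8 + 1/(-20 - 184)) + 41444 = (-8 + 1/(-204)) + 41444 = (-8 - 1/204) + 41444 = -1633/204 + 41444 = 8452943/204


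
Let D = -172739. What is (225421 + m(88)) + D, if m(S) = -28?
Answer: 52654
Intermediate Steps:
(225421 + m(88)) + D = (225421 - 28) - 172739 = 225393 - 172739 = 52654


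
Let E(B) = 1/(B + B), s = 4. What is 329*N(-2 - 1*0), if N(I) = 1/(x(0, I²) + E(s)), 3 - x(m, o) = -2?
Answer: 2632/41 ≈ 64.195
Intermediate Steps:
E(B) = 1/(2*B)
x(m, o) = 5 (x(m, o) = 3 - 1*(-2) = 3 + 2 = 5)
N(I) = 8/41 (N(I) = 1/(5 + (½)/4) = 1/(5 + (½)*(¼)) = 1/(5 + ⅛) = 1/(41/8) = 8/41)
329*N(-2 - 1*0) = 329*(8/41) = 2632/41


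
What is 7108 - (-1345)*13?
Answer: 24593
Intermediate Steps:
7108 - (-1345)*13 = 7108 - 1*(-17485) = 7108 + 17485 = 24593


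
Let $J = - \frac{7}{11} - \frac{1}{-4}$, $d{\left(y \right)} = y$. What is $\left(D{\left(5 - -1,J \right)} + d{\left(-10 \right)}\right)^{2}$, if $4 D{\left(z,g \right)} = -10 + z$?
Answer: $121$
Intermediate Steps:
$J = - \frac{17}{44}$ ($J = \left(-7\right) \frac{1}{11} - - \frac{1}{4} = - \frac{7}{11} + \frac{1}{4} = - \frac{17}{44} \approx -0.38636$)
$D{\left(z,g \right)} = - \frac{5}{2} + \frac{z}{4}$ ($D{\left(z,g \right)} = \frac{-10 + z}{4} = - \frac{5}{2} + \frac{z}{4}$)
$\left(D{\left(5 - -1,J \right)} + d{\left(-10 \right)}\right)^{2} = \left(\left(- \frac{5}{2} + \frac{5 - -1}{4}\right) - 10\right)^{2} = \left(\left(- \frac{5}{2} + \frac{5 + 1}{4}\right) - 10\right)^{2} = \left(\left(- \frac{5}{2} + \frac{1}{4} \cdot 6\right) - 10\right)^{2} = \left(\left(- \frac{5}{2} + \frac{3}{2}\right) - 10\right)^{2} = \left(-1 - 10\right)^{2} = \left(-11\right)^{2} = 121$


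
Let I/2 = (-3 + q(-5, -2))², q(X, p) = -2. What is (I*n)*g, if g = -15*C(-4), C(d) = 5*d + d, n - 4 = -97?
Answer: -1674000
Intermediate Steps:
n = -93 (n = 4 - 97 = -93)
C(d) = 6*d
I = 50 (I = 2*(-3 - 2)² = 2*(-5)² = 2*25 = 50)
g = 360 (g = -90*(-4) = -15*(-24) = 360)
(I*n)*g = (50*(-93))*360 = -4650*360 = -1674000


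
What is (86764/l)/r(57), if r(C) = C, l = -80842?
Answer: -43382/2303997 ≈ -0.018829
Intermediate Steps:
(86764/l)/r(57) = (86764/(-80842))/57 = (86764*(-1/80842))*(1/57) = -43382/40421*1/57 = -43382/2303997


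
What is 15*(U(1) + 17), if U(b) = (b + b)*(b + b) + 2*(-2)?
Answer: 255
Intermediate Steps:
U(b) = -4 + 4*b² (U(b) = (2*b)*(2*b) - 4 = 4*b² - 4 = -4 + 4*b²)
15*(U(1) + 17) = 15*((-4 + 4*1²) + 17) = 15*((-4 + 4*1) + 17) = 15*((-4 + 4) + 17) = 15*(0 + 17) = 15*17 = 255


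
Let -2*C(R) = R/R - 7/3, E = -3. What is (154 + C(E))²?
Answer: 215296/9 ≈ 23922.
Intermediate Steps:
C(R) = ⅔ (C(R) = -(R/R - 7/3)/2 = -(1 - 7*⅓)/2 = -(1 - 7/3)/2 = -½*(-4/3) = ⅔)
(154 + C(E))² = (154 + ⅔)² = (464/3)² = 215296/9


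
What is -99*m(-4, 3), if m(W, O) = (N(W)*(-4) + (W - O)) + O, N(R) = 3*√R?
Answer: 396 + 2376*I ≈ 396.0 + 2376.0*I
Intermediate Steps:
m(W, O) = W - 12*√W (m(W, O) = ((3*√W)*(-4) + (W - O)) + O = (-12*√W + (W - O)) + O = (W - O - 12*√W) + O = W - 12*√W)
-99*m(-4, 3) = -99*(-4 - 24*I) = 396 + 2376*I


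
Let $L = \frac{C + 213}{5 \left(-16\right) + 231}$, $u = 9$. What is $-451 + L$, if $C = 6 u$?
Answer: $- \frac{67834}{151} \approx -449.23$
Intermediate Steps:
$C = 54$ ($C = 6 \cdot 9 = 54$)
$L = \frac{267}{151}$ ($L = \frac{54 + 213}{5 \left(-16\right) + 231} = \frac{267}{-80 + 231} = \frac{267}{151} \approx 1.7682$)
$-451 + L = -451 + \frac{267}{151} = - \frac{67834}{151}$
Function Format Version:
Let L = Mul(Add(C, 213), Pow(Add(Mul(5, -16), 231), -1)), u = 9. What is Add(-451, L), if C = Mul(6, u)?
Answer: Rational(-67834, 151) ≈ -449.23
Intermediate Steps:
C = 54 (C = Mul(6, 9) = 54)
L = Rational(267, 151) (L = Mul(Add(54, 213), Pow(Add(Mul(5, -16), 231), -1)) = Mul(267, Pow(Add(-80, 231), -1)) = Mul(267, Pow(151, -1)) = Mul(267, Rational(1, 151)) = Rational(267, 151) ≈ 1.7682)
Add(-451, L) = Add(-451, Rational(267, 151)) = Rational(-67834, 151)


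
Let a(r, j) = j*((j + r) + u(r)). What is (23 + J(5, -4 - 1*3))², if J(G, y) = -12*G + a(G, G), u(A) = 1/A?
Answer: 196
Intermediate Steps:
u(A) = 1/A
a(r, j) = j*(j + r + 1/r) (a(r, j) = j*((j + r) + 1/r) = j*(j + r + 1/r))
J(G, y) = 1 - 12*G + 2*G² (J(G, y) = -12*G + G*(1 + G*(G + G))/G = -12*G + G*(1 + G*(2*G))/G = -12*G + G*(1 + 2*G²)/G = -12*G + (1 + 2*G²) = 1 - 12*G + 2*G²)
(23 + J(5, -4 - 1*3))² = (23 + (1 - 12*5 + 2*5²))² = (23 + (1 - 60 + 2*25))² = (23 + (1 - 60 + 50))² = (23 - 9)² = 14² = 196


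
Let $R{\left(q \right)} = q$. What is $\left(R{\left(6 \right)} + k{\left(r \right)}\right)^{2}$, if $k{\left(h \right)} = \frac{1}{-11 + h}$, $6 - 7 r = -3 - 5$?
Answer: $\frac{2809}{81} \approx 34.679$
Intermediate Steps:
$r = 2$ ($r = \frac{6}{7} - \frac{-3 - 5}{7} = \frac{6}{7} - - \frac{8}{7} = \frac{6}{7} + \frac{8}{7} = 2$)
$\left(R{\left(6 \right)} + k{\left(r \right)}\right)^{2} = \left(6 + \frac{1}{-11 + 2}\right)^{2} = \left(6 + \frac{1}{-9}\right)^{2} = \left(6 - \frac{1}{9}\right)^{2} = \left(\frac{53}{9}\right)^{2} = \frac{2809}{81}$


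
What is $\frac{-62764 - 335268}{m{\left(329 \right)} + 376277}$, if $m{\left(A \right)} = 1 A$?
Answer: $- \frac{199016}{188303} \approx -1.0569$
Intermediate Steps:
$m{\left(A \right)} = A$
$\frac{-62764 - 335268}{m{\left(329 \right)} + 376277} = \frac{-62764 - 335268}{329 + 376277} = - \frac{398032}{376606} = \left(-398032\right) \frac{1}{376606} = - \frac{199016}{188303}$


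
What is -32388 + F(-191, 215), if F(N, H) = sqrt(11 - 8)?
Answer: -32388 + sqrt(3) ≈ -32386.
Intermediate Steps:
F(N, H) = sqrt(3)
-32388 + F(-191, 215) = -32388 + sqrt(3)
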